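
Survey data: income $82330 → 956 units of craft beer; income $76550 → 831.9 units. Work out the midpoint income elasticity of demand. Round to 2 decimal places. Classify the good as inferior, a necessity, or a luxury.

1.91 (luxury)

ΔQ = 831.9 − 956 = -124.1; midpoint Q̄ = (956 + 831.9)/2 = 893.95.
ΔI = 76550 − 82330 = -5780; midpoint Ī = (82330 + 76550)/2 = 79440.
η = (ΔQ/Q̄) ÷ (ΔI/Ī) = (-124.1/893.95) ÷ (-5780/79440) = 1.91.
η > 1 ⇒ luxury.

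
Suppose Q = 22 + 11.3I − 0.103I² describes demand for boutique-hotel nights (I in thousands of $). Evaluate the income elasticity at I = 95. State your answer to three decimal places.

-4.735

At I = 95: Q = 165.9250.
dQ/dI = 11.3 − 0.206I = -8.27000.
η = (dQ/dI)·(I/Q) = -8.27000 × (95/165.9250) = -4.735.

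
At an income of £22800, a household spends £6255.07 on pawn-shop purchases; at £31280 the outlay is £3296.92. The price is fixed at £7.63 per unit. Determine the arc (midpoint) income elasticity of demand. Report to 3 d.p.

-1.975

With a constant price, Q₁ = 6255.07/7.63 = 819.799 and Q₂ = 3296.92/7.63 = 432.100 (equivalently, work directly with expenditure since P cancels).
Midpoint %ΔQ = (3296.92 − 6255.07)/4776.00 = -0.61938; midpoint %ΔI = (31280 − 22800)/27040 = 0.31361.
η = -0.61938 / 0.31361 = -1.975.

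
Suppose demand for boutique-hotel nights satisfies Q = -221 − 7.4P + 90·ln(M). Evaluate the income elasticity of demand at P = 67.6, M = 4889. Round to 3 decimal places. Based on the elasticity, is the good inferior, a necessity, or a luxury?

2.079 (luxury)

At P = 67.6, M = 4889: Q = 43.287.
Holding P constant, ∂Q/∂M = 90/M = 0.0184087.
η_M = (∂Q/∂M)·(M/Q) = 0.0184087 × (4889/43.287) = 2.079.
Since η > 1, this is a luxury.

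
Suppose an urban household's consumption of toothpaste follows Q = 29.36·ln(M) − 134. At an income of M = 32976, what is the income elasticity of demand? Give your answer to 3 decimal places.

0.171

At M = 32976: Q = 171.448.
dQ/dM = 29.36/M = 0.000890344 at this income.
η = (dQ/dM)·(M/Q) = 0.000890344 × (32976/171.448) = 0.171.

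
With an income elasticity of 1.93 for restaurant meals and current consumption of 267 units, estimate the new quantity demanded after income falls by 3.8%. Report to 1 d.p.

247.4

%ΔQ ≈ η × %ΔI = 1.93 × (-3.8%) = -7.334%.
New Q ≈ 267 × (1 − 0.07334) = 247.4.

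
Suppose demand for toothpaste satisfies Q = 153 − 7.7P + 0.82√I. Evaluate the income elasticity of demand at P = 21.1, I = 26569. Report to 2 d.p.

0.54

At P = 21.1, I = 26569: Q = 124.190.
Holding P constant, ∂Q/∂I = 0.82/(2√I) = 0.00251534.
η_I = (∂Q/∂I)·(I/Q) = 0.00251534 × (26569/124.190) = 0.54.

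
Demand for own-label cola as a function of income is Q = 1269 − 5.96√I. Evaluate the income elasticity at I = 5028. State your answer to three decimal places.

-0.250

At I = 5028: Q = 846.386.
dQ/dI = -5.96/(2√I) = -0.0420261 at this income.
η = (dQ/dI)·(I/Q) = -0.0420261 × (5028/846.386) = -0.250.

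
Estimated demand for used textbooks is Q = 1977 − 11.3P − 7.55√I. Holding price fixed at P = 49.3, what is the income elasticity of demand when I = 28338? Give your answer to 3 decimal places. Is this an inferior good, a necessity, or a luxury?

-4.266 (inferior good)

At P = 49.3, I = 28338: Q = 148.951.
Holding P constant, ∂Q/∂I = -7.55/(2√I) = -0.022425.
η_I = (∂Q/∂I)·(I/Q) = -0.022425 × (28338/148.951) = -4.266.
Since η < 0, this is an inferior good.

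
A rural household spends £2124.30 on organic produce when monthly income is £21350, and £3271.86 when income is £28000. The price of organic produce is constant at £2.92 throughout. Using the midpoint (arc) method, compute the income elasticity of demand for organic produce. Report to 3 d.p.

1.578

With a constant price, Q₁ = 2124.30/2.92 = 727.500 and Q₂ = 3271.86/2.92 = 1120.500 (equivalently, work directly with expenditure since P cancels).
Midpoint %ΔQ = (3271.86 − 2124.30)/2698.08 = 0.42532; midpoint %ΔI = (28000 − 21350)/24675 = 0.26950.
η = 0.42532 / 0.26950 = 1.578.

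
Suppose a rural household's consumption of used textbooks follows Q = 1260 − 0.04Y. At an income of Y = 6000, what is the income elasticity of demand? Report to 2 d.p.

At Y = 6000: Q = 1020.000.
dQ/dY = −0.04.
η = (dQ/dY)·(Y/Q) = -0.04 × (6000/1020.000) = -0.24.

-0.24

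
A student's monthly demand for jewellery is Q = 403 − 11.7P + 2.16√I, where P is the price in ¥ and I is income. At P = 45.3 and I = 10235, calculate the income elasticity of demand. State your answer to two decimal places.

At P = 45.3, I = 10235: Q = 91.513.
Holding P constant, ∂Q/∂I = 2.16/(2√I) = 0.0106753.
η_I = (∂Q/∂I)·(I/Q) = 0.0106753 × (10235/91.513) = 1.19.

1.19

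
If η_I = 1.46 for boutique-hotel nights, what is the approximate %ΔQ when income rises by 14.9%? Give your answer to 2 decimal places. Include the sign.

21.75%

%ΔQ ≈ η × %ΔI = 1.46 × 14.9% = 21.75%.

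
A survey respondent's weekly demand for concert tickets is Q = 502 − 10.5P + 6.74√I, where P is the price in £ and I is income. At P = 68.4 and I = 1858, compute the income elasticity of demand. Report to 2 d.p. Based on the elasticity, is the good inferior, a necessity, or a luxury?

1.95 (luxury)

At P = 68.4, I = 1858: Q = 74.324.
Holding P constant, ∂Q/∂I = 6.74/(2√I) = 0.078182.
η_I = (∂Q/∂I)·(I/Q) = 0.078182 × (1858/74.324) = 1.95.
Since η > 1, this is a luxury.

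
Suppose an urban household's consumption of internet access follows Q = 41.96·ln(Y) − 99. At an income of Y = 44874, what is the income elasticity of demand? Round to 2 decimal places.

At Y = 44874: Q = 350.459.
dQ/dY = 41.96/Y = 0.000935063 at this income.
η = (dQ/dY)·(Y/Q) = 0.000935063 × (44874/350.459) = 0.12.

0.12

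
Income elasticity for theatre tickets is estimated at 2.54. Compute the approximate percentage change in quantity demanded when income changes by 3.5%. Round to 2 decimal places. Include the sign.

%ΔQ ≈ η × %ΔI = 2.54 × 3.5% = 8.89%.

8.89%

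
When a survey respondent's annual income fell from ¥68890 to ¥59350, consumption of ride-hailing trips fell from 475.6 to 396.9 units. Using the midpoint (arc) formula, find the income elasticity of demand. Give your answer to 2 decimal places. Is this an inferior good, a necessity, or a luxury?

ΔQ = 396.9 − 475.6 = -78.7; midpoint Q̄ = (475.6 + 396.9)/2 = 436.25.
ΔI = 59350 − 68890 = -9540; midpoint Ī = (68890 + 59350)/2 = 64120.
η = (ΔQ/Q̄) ÷ (ΔI/Ī) = (-78.7/436.25) ÷ (-9540/64120) = 1.21.
η > 1 ⇒ luxury.

1.21 (luxury)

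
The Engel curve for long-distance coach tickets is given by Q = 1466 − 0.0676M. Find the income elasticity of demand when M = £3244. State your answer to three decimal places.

At M = 3244: Q = 1246.706.
dQ/dM = −0.0676.
η = (dQ/dM)·(M/Q) = -0.0676 × (3244/1246.706) = -0.176.

-0.176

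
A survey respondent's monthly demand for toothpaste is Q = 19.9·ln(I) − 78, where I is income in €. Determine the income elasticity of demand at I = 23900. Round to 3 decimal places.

0.162

At I = 23900: Q = 122.625.
dQ/dI = 19.9/I = 0.000832636 at this income.
η = (dQ/dI)·(I/Q) = 0.000832636 × (23900/122.625) = 0.162.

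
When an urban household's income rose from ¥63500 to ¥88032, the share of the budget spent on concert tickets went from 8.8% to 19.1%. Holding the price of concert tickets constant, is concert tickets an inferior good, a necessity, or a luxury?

The budget share rises as income rises, so η > 1.

luxury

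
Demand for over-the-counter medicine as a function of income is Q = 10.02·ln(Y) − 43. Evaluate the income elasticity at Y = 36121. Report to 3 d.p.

At Y = 36121: Q = 62.156.
dQ/dY = 10.02/Y = 0.000277401 at this income.
η = (dQ/dY)·(Y/Q) = 0.000277401 × (36121/62.156) = 0.161.

0.161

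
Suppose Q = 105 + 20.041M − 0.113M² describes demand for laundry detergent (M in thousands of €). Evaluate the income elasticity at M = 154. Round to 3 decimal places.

At M = 154: Q = 511.4060.
dQ/dM = 20.041 − 0.226M = -14.76300.
η = (dQ/dM)·(M/Q) = -14.76300 × (154/511.4060) = -4.446.

-4.446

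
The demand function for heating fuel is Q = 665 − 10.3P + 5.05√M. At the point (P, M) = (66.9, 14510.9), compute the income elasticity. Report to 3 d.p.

At P = 66.9, M = 14510.9: Q = 584.259.
Holding P constant, ∂Q/∂M = 5.05/(2√M) = 0.0209611.
η_M = (∂Q/∂M)·(M/Q) = 0.0209611 × (14510.9/584.259) = 0.521.

0.521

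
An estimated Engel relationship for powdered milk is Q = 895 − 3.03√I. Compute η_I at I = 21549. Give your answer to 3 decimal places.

-0.494

At I = 21549: Q = 450.209.
dQ/dI = -3.03/(2√I) = -0.0103205 at this income.
η = (dQ/dI)·(I/Q) = -0.0103205 × (21549/450.209) = -0.494.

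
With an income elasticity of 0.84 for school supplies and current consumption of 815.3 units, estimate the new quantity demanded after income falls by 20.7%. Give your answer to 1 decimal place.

673.5

%ΔQ ≈ η × %ΔI = 0.84 × (-20.7%) = -17.388%.
New Q ≈ 815.3 × (1 − 0.17388) = 673.5.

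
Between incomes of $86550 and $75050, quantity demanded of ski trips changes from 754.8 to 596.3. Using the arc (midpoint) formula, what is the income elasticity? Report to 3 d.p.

ΔQ = 596.3 − 754.8 = -158.5; midpoint Q̄ = (754.8 + 596.3)/2 = 675.55.
ΔI = 75050 − 86550 = -11500; midpoint Ī = (86550 + 75050)/2 = 80800.
η = (ΔQ/Q̄) ÷ (ΔI/Ī) = (-158.5/675.55) ÷ (-11500/80800) = 1.648.

1.648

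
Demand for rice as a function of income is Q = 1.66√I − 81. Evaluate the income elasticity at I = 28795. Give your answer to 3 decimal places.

0.702

At I = 28795: Q = 200.687.
dQ/dI = 1.66/(2√I) = 0.00489125 at this income.
η = (dQ/dI)·(I/Q) = 0.00489125 × (28795/200.687) = 0.702.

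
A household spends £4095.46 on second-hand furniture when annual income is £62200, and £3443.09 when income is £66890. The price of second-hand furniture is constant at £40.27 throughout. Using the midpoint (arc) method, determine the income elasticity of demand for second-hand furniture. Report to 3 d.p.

With a constant price, Q₁ = 4095.46/40.27 = 101.700 and Q₂ = 3443.09/40.27 = 85.500 (equivalently, work directly with expenditure since P cancels).
Midpoint %ΔQ = (3443.09 − 4095.46)/3769.28 = -0.17308; midpoint %ΔI = (66890 − 62200)/64545 = 0.07266.
η = -0.17308 / 0.07266 = -2.382.

-2.382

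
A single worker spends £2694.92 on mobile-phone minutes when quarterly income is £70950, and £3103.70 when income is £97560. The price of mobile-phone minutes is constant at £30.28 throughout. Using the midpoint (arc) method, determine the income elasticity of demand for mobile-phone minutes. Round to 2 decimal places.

0.45

With a constant price, Q₁ = 2694.92/30.28 = 89.000 and Q₂ = 3103.70/30.28 = 102.500 (equivalently, work directly with expenditure since P cancels).
Midpoint %ΔQ = (3103.70 − 2694.92)/2899.31 = 0.14099; midpoint %ΔI = (97560 − 70950)/84255 = 0.31583.
η = 0.14099 / 0.31583 = 0.45.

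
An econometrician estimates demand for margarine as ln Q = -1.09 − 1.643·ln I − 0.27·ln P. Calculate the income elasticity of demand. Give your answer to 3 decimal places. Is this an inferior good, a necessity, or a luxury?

In a log-linear demand, the coefficient on ln I is the income elasticity.
So η = -1.643.
η < 0 ⇒ inferior good.

-1.643 (inferior good)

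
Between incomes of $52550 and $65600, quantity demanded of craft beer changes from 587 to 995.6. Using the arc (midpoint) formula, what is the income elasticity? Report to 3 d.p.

2.337

ΔQ = 995.6 − 587 = 408.6; midpoint Q̄ = (587 + 995.6)/2 = 791.3.
ΔI = 65600 − 52550 = 13050; midpoint Ī = (52550 + 65600)/2 = 59075.
η = (ΔQ/Q̄) ÷ (ΔI/Ī) = (408.6/791.3) ÷ (13050/59075) = 2.337.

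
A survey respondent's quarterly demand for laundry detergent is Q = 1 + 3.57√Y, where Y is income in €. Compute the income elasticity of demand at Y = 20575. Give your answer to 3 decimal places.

At Y = 20575: Q = 513.080.
dQ/dY = 3.57/(2√Y) = 0.0124442 at this income.
η = (dQ/dY)·(Y/Q) = 0.0124442 × (20575/513.080) = 0.499.

0.499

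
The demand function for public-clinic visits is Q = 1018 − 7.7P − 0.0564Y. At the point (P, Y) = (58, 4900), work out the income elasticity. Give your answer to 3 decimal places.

-0.937

At P = 58, Y = 4900: Q = 295.040.
Holding P constant, ∂Q/∂Y = −0.0564.
η_Y = (∂Q/∂Y)·(Y/Q) = -0.0564 × (4900/295.040) = -0.937.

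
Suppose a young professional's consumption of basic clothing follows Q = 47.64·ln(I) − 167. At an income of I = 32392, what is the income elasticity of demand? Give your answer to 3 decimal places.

At I = 32392: Q = 327.773.
dQ/dI = 47.64/I = 0.00147073 at this income.
η = (dQ/dI)·(I/Q) = 0.00147073 × (32392/327.773) = 0.145.

0.145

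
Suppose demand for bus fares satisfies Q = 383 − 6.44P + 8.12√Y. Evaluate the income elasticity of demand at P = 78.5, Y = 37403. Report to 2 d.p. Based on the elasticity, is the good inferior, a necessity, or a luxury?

At P = 78.5, Y = 37403: Q = 1447.856.
Holding P constant, ∂Q/∂Y = 8.12/(2√Y) = 0.0209929.
η_Y = (∂Q/∂Y)·(Y/Q) = 0.0209929 × (37403/1447.856) = 0.54.
Since 0 < η < 1, this is a necessity.

0.54 (necessity)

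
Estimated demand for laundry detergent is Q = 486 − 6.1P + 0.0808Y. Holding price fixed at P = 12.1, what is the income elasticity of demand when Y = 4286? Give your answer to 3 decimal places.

At P = 12.1, Y = 4286: Q = 758.499.
Holding P constant, ∂Q/∂Y = 0.0808.
η_Y = (∂Q/∂Y)·(Y/Q) = 0.0808 × (4286/758.499) = 0.457.

0.457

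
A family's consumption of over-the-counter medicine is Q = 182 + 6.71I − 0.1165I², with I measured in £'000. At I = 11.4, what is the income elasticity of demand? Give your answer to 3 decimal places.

At I = 11.4: Q = 243.3537.
dQ/dI = 6.71 − 0.233I = 4.05380.
η = (dQ/dI)·(I/Q) = 4.05380 × (11.4/243.3537) = 0.190.

0.190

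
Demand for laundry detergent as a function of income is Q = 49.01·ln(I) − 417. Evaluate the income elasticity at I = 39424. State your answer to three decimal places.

0.482

At I = 39424: Q = 101.630.
dQ/dI = 49.01/I = 0.00124315 at this income.
η = (dQ/dI)·(I/Q) = 0.00124315 × (39424/101.630) = 0.482.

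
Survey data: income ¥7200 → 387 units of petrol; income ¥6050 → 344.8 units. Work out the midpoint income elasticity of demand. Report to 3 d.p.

0.664

ΔQ = 344.8 − 387 = -42.2; midpoint Q̄ = (387 + 344.8)/2 = 365.9.
ΔI = 6050 − 7200 = -1150; midpoint Ī = (7200 + 6050)/2 = 6625.
η = (ΔQ/Q̄) ÷ (ΔI/Ī) = (-42.2/365.9) ÷ (-1150/6625) = 0.664.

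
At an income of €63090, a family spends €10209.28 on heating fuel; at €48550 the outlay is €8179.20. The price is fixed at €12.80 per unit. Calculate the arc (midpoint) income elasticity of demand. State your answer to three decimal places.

With a constant price, Q₁ = 10209.28/12.80 = 797.600 and Q₂ = 8179.20/12.80 = 639.000 (equivalently, work directly with expenditure since P cancels).
Midpoint %ΔQ = (8179.20 − 10209.28)/9194.24 = -0.22080; midpoint %ΔI = (48550 − 63090)/55820 = -0.26048.
η = -0.22080 / -0.26048 = 0.848.

0.848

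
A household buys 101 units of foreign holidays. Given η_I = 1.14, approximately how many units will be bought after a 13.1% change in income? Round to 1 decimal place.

%ΔQ ≈ η × %ΔI = 1.14 × 13.1% = 14.934%.
New Q ≈ 101 × (1 + 0.14934) = 116.1.

116.1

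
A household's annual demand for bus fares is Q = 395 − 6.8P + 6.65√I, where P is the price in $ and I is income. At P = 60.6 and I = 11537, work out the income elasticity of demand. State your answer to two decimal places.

At P = 60.6, I = 11537: Q = 697.199.
Holding P constant, ∂Q/∂I = 6.65/(2√I) = 0.030956.
η_I = (∂Q/∂I)·(I/Q) = 0.030956 × (11537/697.199) = 0.51.

0.51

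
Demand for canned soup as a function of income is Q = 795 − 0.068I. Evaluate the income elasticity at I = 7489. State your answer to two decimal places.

At I = 7489: Q = 285.748.
dQ/dI = −0.068.
η = (dQ/dI)·(I/Q) = -0.068 × (7489/285.748) = -1.78.

-1.78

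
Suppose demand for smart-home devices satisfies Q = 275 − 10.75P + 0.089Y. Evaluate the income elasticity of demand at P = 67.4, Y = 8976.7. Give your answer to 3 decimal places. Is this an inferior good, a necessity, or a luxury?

At P = 67.4, Y = 8976.7: Q = 349.376.
Holding P constant, ∂Q/∂Y = 0.089.
η_Y = (∂Q/∂Y)·(Y/Q) = 0.089 × (8976.7/349.376) = 2.287.
Since η > 1, this is a luxury.

2.287 (luxury)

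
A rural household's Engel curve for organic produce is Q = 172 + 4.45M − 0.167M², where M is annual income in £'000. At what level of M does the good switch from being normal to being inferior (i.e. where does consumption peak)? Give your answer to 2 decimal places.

13.32

dQ/dM = 4.45 − 0.334M.
The good is inferior where dQ/dM < 0. Setting dQ/dM = 0 gives M = 4.45 / 0.334 = 13.32.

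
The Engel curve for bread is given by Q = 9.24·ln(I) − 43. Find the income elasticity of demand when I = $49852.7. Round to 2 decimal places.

0.16

At I = 49852.7: Q = 56.947.
dQ/dI = 9.24/I = 0.000185346 at this income.
η = (dQ/dI)·(I/Q) = 0.000185346 × (49852.7/56.947) = 0.16.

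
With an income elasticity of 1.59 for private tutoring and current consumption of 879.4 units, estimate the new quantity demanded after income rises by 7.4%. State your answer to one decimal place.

982.9

%ΔQ ≈ η × %ΔI = 1.59 × 7.4% = 11.766%.
New Q ≈ 879.4 × (1 + 0.11766) = 982.9.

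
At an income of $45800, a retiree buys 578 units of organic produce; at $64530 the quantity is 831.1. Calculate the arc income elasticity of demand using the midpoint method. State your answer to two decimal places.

ΔQ = 831.1 − 578 = 253.1; midpoint Q̄ = (578 + 831.1)/2 = 704.55.
ΔI = 64530 − 45800 = 18730; midpoint Ī = (45800 + 64530)/2 = 55165.
η = (ΔQ/Q̄) ÷ (ΔI/Ī) = (253.1/704.55) ÷ (18730/55165) = 1.06.

1.06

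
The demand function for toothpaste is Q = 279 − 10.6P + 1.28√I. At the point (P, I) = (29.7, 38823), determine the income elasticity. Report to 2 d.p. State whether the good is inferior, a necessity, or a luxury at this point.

0.58 (necessity)

At P = 29.7, I = 38823: Q = 216.385.
Holding P constant, ∂Q/∂I = 1.28/(2√I) = 0.00324815.
η_I = (∂Q/∂I)·(I/Q) = 0.00324815 × (38823/216.385) = 0.58.
Since 0 < η < 1, this is a necessity.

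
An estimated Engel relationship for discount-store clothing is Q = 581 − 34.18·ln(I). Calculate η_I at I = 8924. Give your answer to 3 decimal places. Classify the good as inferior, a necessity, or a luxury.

-0.127 (inferior good)

At I = 8924: Q = 270.082.
dQ/dI = -34.18/I = -0.00383012 at this income.
η = (dQ/dI)·(I/Q) = -0.00383012 × (8924/270.082) = -0.127.
Since η < 0, the good is an inferior good.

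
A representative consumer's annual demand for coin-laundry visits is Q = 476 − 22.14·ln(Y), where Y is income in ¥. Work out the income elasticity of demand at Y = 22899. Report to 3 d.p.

-0.087

At Y = 22899: Q = 253.740.
dQ/dY = -22.14/Y = -0.000966854 at this income.
η = (dQ/dY)·(Y/Q) = -0.000966854 × (22899/253.740) = -0.087.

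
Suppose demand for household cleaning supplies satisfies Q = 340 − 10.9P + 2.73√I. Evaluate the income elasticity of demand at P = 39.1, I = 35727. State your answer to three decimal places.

0.600

At P = 39.1, I = 35727: Q = 429.823.
Holding P constant, ∂Q/∂I = 2.73/(2√I) = 0.00722162.
η_I = (∂Q/∂I)·(I/Q) = 0.00722162 × (35727/429.823) = 0.600.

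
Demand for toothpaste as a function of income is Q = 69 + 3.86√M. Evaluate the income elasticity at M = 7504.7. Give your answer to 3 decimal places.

0.414

At M = 7504.7: Q = 403.391.
dQ/dM = 3.86/(2√M) = 0.0222787 at this income.
η = (dQ/dM)·(M/Q) = 0.0222787 × (7504.7/403.391) = 0.414.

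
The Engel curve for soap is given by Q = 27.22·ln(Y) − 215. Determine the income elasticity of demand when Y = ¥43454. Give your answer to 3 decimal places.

0.360

At Y = 43454: Q = 75.695.
dQ/dY = 27.22/Y = 0.00062641 at this income.
η = (dQ/dY)·(Y/Q) = 0.00062641 × (43454/75.695) = 0.360.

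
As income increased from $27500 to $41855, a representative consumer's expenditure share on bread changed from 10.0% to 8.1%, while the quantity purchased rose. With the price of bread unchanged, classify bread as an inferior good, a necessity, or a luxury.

necessity

Quantity rises but the budget share falls as income rises, so 0 < η < 1.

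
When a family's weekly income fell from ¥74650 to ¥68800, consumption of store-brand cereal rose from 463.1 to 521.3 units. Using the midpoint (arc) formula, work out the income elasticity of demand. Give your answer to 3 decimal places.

ΔQ = 521.3 − 463.1 = 58.2; midpoint Q̄ = (463.1 + 521.3)/2 = 492.2.
ΔI = 68800 − 74650 = -5850; midpoint Ī = (74650 + 68800)/2 = 71725.
η = (ΔQ/Q̄) ÷ (ΔI/Ī) = (58.2/492.2) ÷ (-5850/71725) = -1.450.

-1.450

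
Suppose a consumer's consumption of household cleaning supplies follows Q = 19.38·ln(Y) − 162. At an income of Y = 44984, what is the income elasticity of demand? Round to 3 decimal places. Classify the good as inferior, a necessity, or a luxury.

0.425 (necessity)

At Y = 44984: Q = 45.639.
dQ/dY = 19.38/Y = 0.00043082 at this income.
η = (dQ/dY)·(Y/Q) = 0.00043082 × (44984/45.639) = 0.425.
Since 0 < η < 1, the good is a necessity.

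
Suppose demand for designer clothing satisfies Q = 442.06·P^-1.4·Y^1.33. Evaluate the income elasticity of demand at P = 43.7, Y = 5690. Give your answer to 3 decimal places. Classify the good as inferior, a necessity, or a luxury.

1.330 (luxury)

For a multiplicative demand Q = A·P^α·Y^β, the income elasticity is β everywhere.
Here β = 1.33, so η = 1.330.
Since η > 1, this is a luxury.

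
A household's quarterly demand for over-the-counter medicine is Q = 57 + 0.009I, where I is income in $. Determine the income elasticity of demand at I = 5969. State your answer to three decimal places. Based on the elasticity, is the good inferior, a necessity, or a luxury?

At I = 5969: Q = 110.721.
dQ/dI = 0.009.
η = (dQ/dI)·(I/Q) = 0.009 × (5969/110.721) = 0.485.
Since 0 < η < 1, the good is a necessity.

0.485 (necessity)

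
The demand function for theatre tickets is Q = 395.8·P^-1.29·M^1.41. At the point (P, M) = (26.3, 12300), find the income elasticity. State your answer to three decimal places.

For a multiplicative demand Q = A·P^α·M^β, the income elasticity is β everywhere.
Here β = 1.41, so η = 1.410.

1.410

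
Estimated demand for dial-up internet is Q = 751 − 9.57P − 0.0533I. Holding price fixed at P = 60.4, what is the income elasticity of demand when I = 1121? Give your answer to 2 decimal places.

-0.53

At P = 60.4, I = 1121: Q = 113.223.
Holding P constant, ∂Q/∂I = −0.0533.
η_I = (∂Q/∂I)·(I/Q) = -0.0533 × (1121/113.223) = -0.53.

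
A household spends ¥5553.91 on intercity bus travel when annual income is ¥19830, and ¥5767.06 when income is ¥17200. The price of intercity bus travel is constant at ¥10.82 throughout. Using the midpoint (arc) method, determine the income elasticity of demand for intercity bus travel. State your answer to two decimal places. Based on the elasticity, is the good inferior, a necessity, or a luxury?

With a constant price, Q₁ = 5553.91/10.82 = 513.300 and Q₂ = 5767.06/10.82 = 533.000 (equivalently, work directly with expenditure since P cancels).
Midpoint %ΔQ = (5767.06 − 5553.91)/5660.49 = 0.03766; midpoint %ΔI = (17200 − 19830)/18515 = -0.14205.
η = 0.03766 / -0.14205 = -0.27.
η < 0 ⇒ inferior good.

-0.27 (inferior good)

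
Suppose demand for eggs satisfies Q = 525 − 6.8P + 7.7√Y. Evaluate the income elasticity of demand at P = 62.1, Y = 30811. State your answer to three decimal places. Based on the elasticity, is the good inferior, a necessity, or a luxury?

At P = 62.1, Y = 30811: Q = 1454.306.
Holding P constant, ∂Q/∂Y = 7.7/(2√Y) = 0.0219335.
η_Y = (∂Q/∂Y)·(Y/Q) = 0.0219335 × (30811/1454.306) = 0.465.
Since 0 < η < 1, this is a necessity.

0.465 (necessity)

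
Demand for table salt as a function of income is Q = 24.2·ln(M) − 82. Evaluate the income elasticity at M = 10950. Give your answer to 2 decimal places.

0.17

At M = 10950: Q = 143.086.
dQ/dM = 24.2/M = 0.00221005 at this income.
η = (dQ/dM)·(M/Q) = 0.00221005 × (10950/143.086) = 0.17.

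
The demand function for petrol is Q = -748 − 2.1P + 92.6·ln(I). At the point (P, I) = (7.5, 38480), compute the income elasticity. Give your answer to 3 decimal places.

0.433

At P = 7.5, I = 38480: Q = 213.911.
Holding P constant, ∂Q/∂I = 92.6/I = 0.00240644.
η_I = (∂Q/∂I)·(I/Q) = 0.00240644 × (38480/213.911) = 0.433.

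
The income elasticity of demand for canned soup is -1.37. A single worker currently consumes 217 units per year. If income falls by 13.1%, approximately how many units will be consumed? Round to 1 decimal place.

%ΔQ ≈ η × %ΔI = -1.37 × (-13.1%) = 17.947%.
New Q ≈ 217 × (1 + 0.17947) = 255.9.

255.9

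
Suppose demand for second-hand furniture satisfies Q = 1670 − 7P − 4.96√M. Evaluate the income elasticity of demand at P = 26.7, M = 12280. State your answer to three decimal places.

At P = 26.7, M = 12280: Q = 933.457.
Holding P constant, ∂Q/∂M = -4.96/(2√M) = -0.0223796.
η_M = (∂Q/∂M)·(M/Q) = -0.0223796 × (12280/933.457) = -0.294.

-0.294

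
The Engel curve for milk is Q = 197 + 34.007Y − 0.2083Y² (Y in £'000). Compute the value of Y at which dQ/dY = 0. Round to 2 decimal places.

dQ/dY = 34.007 − 0.4166Y.
The good is inferior where dQ/dY < 0. Setting dQ/dY = 0 gives Y = 34.007 / 0.4166 = 81.63.

81.63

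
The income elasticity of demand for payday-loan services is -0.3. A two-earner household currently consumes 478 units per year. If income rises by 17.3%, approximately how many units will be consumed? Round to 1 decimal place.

%ΔQ ≈ η × %ΔI = -0.3 × 17.3% = -5.19%.
New Q ≈ 478 × (1 − 0.0519) = 453.2.

453.2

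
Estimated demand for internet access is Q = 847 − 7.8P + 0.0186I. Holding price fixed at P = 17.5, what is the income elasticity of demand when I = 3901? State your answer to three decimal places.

At P = 17.5, I = 3901: Q = 783.059.
Holding P constant, ∂Q/∂I = 0.0186.
η_I = (∂Q/∂I)·(I/Q) = 0.0186 × (3901/783.059) = 0.093.

0.093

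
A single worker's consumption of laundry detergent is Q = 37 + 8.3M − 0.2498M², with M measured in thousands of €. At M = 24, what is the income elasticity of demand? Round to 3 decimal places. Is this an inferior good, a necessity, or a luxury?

-0.959 (inferior good)

At M = 24: Q = 92.3152.
dQ/dM = 8.3 − 0.4996M = -3.69040.
η = (dQ/dM)·(M/Q) = -3.69040 × (24/92.3152) = -0.959.
η < 0 ⇒ inferior good.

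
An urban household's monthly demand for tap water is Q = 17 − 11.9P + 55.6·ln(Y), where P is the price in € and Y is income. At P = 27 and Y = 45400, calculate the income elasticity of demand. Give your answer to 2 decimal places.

At P = 27, Y = 45400: Q = 291.914.
Holding P constant, ∂Q/∂Y = 55.6/Y = 0.00122467.
η_Y = (∂Q/∂Y)·(Y/Q) = 0.00122467 × (45400/291.914) = 0.19.

0.19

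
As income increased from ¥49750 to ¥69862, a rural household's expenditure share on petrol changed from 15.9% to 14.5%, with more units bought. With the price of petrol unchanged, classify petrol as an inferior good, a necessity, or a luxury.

Quantity rises but the budget share falls as income rises, so 0 < η < 1.

necessity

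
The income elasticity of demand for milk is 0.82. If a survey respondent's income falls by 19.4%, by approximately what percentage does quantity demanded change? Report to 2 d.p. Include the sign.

%ΔQ ≈ η × %ΔI = 0.82 × (-19.4%) = -15.91%.

-15.91%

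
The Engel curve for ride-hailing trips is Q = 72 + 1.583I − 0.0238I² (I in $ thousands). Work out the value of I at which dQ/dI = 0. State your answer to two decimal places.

dQ/dI = 1.583 − 0.0476I.
The good is inferior where dQ/dI < 0. Setting dQ/dI = 0 gives I = 1.583 / 0.0476 = 33.26.

33.26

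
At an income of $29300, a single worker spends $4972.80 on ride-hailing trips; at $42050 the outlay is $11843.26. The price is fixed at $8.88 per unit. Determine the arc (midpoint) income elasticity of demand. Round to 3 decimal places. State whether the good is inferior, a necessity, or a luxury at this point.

2.286 (luxury)

With a constant price, Q₁ = 4972.80/8.88 = 560.000 and Q₂ = 11843.26/8.88 = 1333.700 (equivalently, work directly with expenditure since P cancels).
Midpoint %ΔQ = (11843.26 − 4972.80)/8408.03 = 0.81713; midpoint %ΔI = (42050 − 29300)/35675 = 0.35739.
η = 0.81713 / 0.35739 = 2.286.
η > 1 ⇒ luxury.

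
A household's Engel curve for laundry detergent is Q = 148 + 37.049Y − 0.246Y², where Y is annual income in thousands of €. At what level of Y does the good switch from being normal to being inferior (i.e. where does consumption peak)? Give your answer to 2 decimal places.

75.30

dQ/dY = 37.049 − 0.492Y.
The good is inferior where dQ/dY < 0. Setting dQ/dY = 0 gives Y = 37.049 / 0.492 = 75.30.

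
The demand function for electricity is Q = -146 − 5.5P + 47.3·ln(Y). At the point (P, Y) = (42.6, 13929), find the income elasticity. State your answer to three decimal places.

0.666

At P = 42.6, Y = 13929: Q = 71.024.
Holding P constant, ∂Q/∂Y = 47.3/Y = 0.00339579.
η_Y = (∂Q/∂Y)·(Y/Q) = 0.00339579 × (13929/71.024) = 0.666.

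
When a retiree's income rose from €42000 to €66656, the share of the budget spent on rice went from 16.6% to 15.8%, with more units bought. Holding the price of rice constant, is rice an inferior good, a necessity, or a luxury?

necessity

Quantity rises but the budget share falls as income rises, so 0 < η < 1.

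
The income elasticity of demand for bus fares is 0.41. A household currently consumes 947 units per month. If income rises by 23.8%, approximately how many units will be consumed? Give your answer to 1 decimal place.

%ΔQ ≈ η × %ΔI = 0.41 × 23.8% = 9.758%.
New Q ≈ 947 × (1 + 0.09758) = 1039.4.

1039.4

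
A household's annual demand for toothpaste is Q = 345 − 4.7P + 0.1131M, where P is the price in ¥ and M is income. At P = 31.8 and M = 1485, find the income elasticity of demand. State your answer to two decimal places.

0.46

At P = 31.8, M = 1485: Q = 363.494.
Holding P constant, ∂Q/∂M = 0.1131.
η_M = (∂Q/∂M)·(M/Q) = 0.1131 × (1485/363.494) = 0.46.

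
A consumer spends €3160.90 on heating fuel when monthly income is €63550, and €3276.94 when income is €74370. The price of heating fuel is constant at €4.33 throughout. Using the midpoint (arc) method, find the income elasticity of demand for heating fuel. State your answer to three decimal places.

With a constant price, Q₁ = 3160.90/4.33 = 730.000 and Q₂ = 3276.94/4.33 = 756.799 (equivalently, work directly with expenditure since P cancels).
Midpoint %ΔQ = (3276.94 − 3160.90)/3218.92 = 0.03605; midpoint %ΔI = (74370 − 63550)/68960 = 0.15690.
η = 0.03605 / 0.15690 = 0.230.

0.230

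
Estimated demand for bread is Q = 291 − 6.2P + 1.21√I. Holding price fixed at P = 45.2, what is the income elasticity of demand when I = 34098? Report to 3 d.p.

0.477

At P = 45.2, I = 34098: Q = 234.194.
Holding P constant, ∂Q/∂I = 1.21/(2√I) = 0.00327635.
η_I = (∂Q/∂I)·(I/Q) = 0.00327635 × (34098/234.194) = 0.477.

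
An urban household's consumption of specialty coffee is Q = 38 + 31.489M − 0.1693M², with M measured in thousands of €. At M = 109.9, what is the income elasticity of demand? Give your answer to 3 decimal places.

-0.433

At M = 109.9: Q = 1453.8340.
dQ/dM = 31.489 − 0.3386M = -5.72314.
η = (dQ/dM)·(M/Q) = -5.72314 × (109.9/1453.8340) = -0.433.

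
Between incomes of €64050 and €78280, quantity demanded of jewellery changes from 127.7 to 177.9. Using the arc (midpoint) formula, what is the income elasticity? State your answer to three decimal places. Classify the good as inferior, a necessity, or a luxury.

ΔQ = 177.9 − 127.7 = 50.2; midpoint Q̄ = (127.7 + 177.9)/2 = 152.8.
ΔI = 78280 − 64050 = 14230; midpoint Ī = (64050 + 78280)/2 = 71165.
η = (ΔQ/Q̄) ÷ (ΔI/Ī) = (50.2/152.8) ÷ (14230/71165) = 1.643.
η > 1 ⇒ luxury.

1.643 (luxury)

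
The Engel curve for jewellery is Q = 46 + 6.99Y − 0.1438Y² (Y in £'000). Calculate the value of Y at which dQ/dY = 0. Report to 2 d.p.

dQ/dY = 6.99 − 0.2876Y.
The good is inferior where dQ/dY < 0. Setting dQ/dY = 0 gives Y = 6.99 / 0.2876 = 24.30.

24.30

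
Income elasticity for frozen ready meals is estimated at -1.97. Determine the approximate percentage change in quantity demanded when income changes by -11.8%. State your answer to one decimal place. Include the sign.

23.2%

%ΔQ ≈ η × %ΔI = -1.97 × (-11.8%) = 23.2%.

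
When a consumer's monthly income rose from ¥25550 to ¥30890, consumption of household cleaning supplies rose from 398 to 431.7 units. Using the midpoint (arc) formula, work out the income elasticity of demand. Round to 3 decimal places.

ΔQ = 431.7 − 398 = 33.7; midpoint Q̄ = (398 + 431.7)/2 = 414.85.
ΔI = 30890 − 25550 = 5340; midpoint Ī = (25550 + 30890)/2 = 28220.
η = (ΔQ/Q̄) ÷ (ΔI/Ī) = (33.7/414.85) ÷ (5340/28220) = 0.429.

0.429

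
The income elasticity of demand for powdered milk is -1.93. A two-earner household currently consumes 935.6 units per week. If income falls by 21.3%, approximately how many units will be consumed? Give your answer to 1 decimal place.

%ΔQ ≈ η × %ΔI = -1.93 × (-21.3%) = 41.109%.
New Q ≈ 935.6 × (1 + 0.41109) = 1320.2.

1320.2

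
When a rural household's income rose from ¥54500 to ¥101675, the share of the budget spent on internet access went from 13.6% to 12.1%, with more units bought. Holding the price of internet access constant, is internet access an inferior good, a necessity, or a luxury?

Quantity rises but the budget share falls as income rises, so 0 < η < 1.

necessity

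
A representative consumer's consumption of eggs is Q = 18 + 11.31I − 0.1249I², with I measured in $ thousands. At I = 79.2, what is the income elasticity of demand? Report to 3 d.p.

-5.151

At I = 79.2: Q = 130.2993.
dQ/dI = 11.31 − 0.2498I = -8.47416.
η = (dQ/dI)·(I/Q) = -8.47416 × (79.2/130.2993) = -5.151.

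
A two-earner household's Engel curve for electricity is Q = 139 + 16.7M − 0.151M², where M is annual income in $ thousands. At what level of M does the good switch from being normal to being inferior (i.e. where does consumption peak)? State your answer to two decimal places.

dQ/dM = 16.7 − 0.302M.
The good is inferior where dQ/dM < 0. Setting dQ/dM = 0 gives M = 16.7 / 0.302 = 55.30.

55.30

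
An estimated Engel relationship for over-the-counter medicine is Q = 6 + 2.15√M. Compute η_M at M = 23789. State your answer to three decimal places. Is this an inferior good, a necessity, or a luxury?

At M = 23789: Q = 337.609.
dQ/dM = 2.15/(2√M) = 0.0069698 at this income.
η = (dQ/dM)·(M/Q) = 0.0069698 × (23789/337.609) = 0.491.
Since 0 < η < 1, the good is a necessity.

0.491 (necessity)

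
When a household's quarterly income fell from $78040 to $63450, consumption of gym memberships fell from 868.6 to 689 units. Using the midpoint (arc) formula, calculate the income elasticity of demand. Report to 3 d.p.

1.118

ΔQ = 689 − 868.6 = -179.6; midpoint Q̄ = (868.6 + 689)/2 = 778.8.
ΔI = 63450 − 78040 = -14590; midpoint Ī = (78040 + 63450)/2 = 70745.
η = (ΔQ/Q̄) ÷ (ΔI/Ī) = (-179.6/778.8) ÷ (-14590/70745) = 1.118.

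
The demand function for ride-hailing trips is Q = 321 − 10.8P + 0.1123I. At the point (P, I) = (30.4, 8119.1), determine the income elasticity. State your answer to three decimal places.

1.008

At P = 30.4, I = 8119.1: Q = 904.455.
Holding P constant, ∂Q/∂I = 0.1123.
η_I = (∂Q/∂I)·(I/Q) = 0.1123 × (8119.1/904.455) = 1.008.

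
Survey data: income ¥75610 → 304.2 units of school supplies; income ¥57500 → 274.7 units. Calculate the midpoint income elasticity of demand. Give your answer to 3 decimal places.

ΔQ = 274.7 − 304.2 = -29.5; midpoint Q̄ = (304.2 + 274.7)/2 = 289.45.
ΔI = 57500 − 75610 = -18110; midpoint Ī = (75610 + 57500)/2 = 66555.
η = (ΔQ/Q̄) ÷ (ΔI/Ī) = (-29.5/289.45) ÷ (-18110/66555) = 0.375.

0.375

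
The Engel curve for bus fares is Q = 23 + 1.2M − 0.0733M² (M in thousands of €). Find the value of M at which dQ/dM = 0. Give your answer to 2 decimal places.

8.19

dQ/dM = 1.2 − 0.1466M.
The good is inferior where dQ/dM < 0. Setting dQ/dM = 0 gives M = 1.2 / 0.1466 = 8.19.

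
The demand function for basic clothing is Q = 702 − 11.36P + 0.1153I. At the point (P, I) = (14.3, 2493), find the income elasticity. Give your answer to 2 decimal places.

0.35

At P = 14.3, I = 2493: Q = 826.995.
Holding P constant, ∂Q/∂I = 0.1153.
η_I = (∂Q/∂I)·(I/Q) = 0.1153 × (2493/826.995) = 0.35.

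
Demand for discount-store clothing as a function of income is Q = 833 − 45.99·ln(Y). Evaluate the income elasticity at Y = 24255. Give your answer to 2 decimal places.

-0.12

At Y = 24255: Q = 368.668.
dQ/dY = -45.99/Y = -0.0018961 at this income.
η = (dQ/dY)·(Y/Q) = -0.0018961 × (24255/368.668) = -0.12.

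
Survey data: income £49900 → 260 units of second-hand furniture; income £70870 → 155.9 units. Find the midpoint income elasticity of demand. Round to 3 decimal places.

ΔQ = 155.9 − 260 = -104.1; midpoint Q̄ = (260 + 155.9)/2 = 207.95.
ΔI = 70870 − 49900 = 20970; midpoint Ī = (49900 + 70870)/2 = 60385.
η = (ΔQ/Q̄) ÷ (ΔI/Ī) = (-104.1/207.95) ÷ (20970/60385) = -1.442.

-1.442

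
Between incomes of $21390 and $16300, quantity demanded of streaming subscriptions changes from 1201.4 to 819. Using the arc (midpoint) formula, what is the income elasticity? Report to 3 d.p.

1.401

ΔQ = 819 − 1201.4 = -382.4; midpoint Q̄ = (1201.4 + 819)/2 = 1010.2.
ΔI = 16300 − 21390 = -5090; midpoint Ī = (21390 + 16300)/2 = 18845.
η = (ΔQ/Q̄) ÷ (ΔI/Ī) = (-382.4/1010.2) ÷ (-5090/18845) = 1.401.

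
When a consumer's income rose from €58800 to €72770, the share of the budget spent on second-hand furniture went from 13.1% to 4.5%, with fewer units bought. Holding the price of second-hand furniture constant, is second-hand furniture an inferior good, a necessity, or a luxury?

Quantity demanded falls as income rises, so η < 0.

inferior good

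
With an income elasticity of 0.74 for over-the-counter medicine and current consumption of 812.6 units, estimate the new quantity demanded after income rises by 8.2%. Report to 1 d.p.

861.9

%ΔQ ≈ η × %ΔI = 0.74 × 8.2% = 6.068%.
New Q ≈ 812.6 × (1 + 0.06068) = 861.9.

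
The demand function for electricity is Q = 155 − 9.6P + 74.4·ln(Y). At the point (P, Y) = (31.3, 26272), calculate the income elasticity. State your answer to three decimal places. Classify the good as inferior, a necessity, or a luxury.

At P = 31.3, Y = 26272: Q = 611.634.
Holding P constant, ∂Q/∂Y = 74.4/Y = 0.00283191.
η_Y = (∂Q/∂Y)·(Y/Q) = 0.00283191 × (26272/611.634) = 0.122.
Since 0 < η < 1, this is a necessity.

0.122 (necessity)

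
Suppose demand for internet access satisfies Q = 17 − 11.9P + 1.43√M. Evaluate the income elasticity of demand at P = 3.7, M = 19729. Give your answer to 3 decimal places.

At P = 3.7, M = 19729: Q = 173.828.
Holding P constant, ∂Q/∂M = 1.43/(2√M) = 0.00509042.
η_M = (∂Q/∂M)·(M/Q) = 0.00509042 × (19729/173.828) = 0.578.

0.578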